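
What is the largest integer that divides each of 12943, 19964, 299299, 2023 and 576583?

7

gcd(12943, 19964): 19964 = 1·12943 + 7021; 12943 = 1·7021 + 5922; 7021 = 1·5922 + 1099; 5922 = 5·1099 + 427; 1099 = 2·427 + 245; 427 = 1·245 + 182; 245 = 1·182 + 63; 182 = 2·63 + 56; 63 = 1·56 + 7; 56 = 8·7 + 0 → 7
gcd(7, 299299): 299299 = 42757·7 + 0 → 7
gcd(7, 2023): 2023 = 289·7 + 0 → 7
gcd(7, 576583): 576583 = 82369·7 + 0 → 7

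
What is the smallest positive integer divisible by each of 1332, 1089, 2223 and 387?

1711807812

1332 = 2² · 3² · 37; 1089 = 3² · 11²; 2223 = 3² · 13 · 19; 387 = 3² · 43
lcm takes max exponent of each prime: 2² · 3² · 11² · 13 · 19 · 37 · 43 = 1711807812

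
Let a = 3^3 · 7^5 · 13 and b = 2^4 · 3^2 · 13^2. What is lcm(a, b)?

max exponent per prime: 2^4 · 3^3 · 7^5 · 13^2 = 1227045456

1227045456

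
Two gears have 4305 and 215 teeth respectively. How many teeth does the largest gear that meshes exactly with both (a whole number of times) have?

5

4305 = 3 · 5 · 7 · 41
215 = 5 · 43
Common: 5 = 5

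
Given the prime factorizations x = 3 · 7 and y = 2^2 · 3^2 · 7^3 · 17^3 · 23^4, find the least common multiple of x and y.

16976756869884

max exponent per prime: 2^2 · 3^2 · 7^3 · 17^3 · 23^4 = 16976756869884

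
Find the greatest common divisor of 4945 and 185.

5

4945 = 5 · 23 · 43
185 = 5 · 37
Common: 5 = 5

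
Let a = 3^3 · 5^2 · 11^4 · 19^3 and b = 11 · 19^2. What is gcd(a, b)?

min exponent per shared prime: 11 · 19^2 = 3971

3971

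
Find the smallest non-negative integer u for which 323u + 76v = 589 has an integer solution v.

3

Euclid: 323 = 4·76 + 19; 76 = 4·19 + 0 → gcd = 19; 589 = 19·31.
Back-substitution yields 323·(1) + 76·(-4) = 19, so one solution is u = 1·31 = 31, v = -4·31 = -124.
Solutions in u differ by 76/19 = 4; the one in [0, 4) is 31 mod 4 = 3.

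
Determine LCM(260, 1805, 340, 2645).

844082980

260 = 2² · 5 · 13; 1805 = 5 · 19²; 340 = 2² · 5 · 17; 2645 = 5 · 23²
lcm takes max exponent of each prime: 2² · 5 · 13 · 17 · 19² · 23² = 844082980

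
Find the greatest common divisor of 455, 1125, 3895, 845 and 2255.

5

gcd(455, 1125): 1125 = 2·455 + 215; 455 = 2·215 + 25; 215 = 8·25 + 15; 25 = 1·15 + 10; 15 = 1·10 + 5; 10 = 2·5 + 0 → 5
gcd(5, 3895): 3895 = 779·5 + 0 → 5
gcd(5, 845): 845 = 169·5 + 0 → 5
gcd(5, 2255): 2255 = 451·5 + 0 → 5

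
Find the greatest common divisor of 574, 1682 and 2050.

gcd(574, 1682): 1682 = 2·574 + 534; 574 = 1·534 + 40; 534 = 13·40 + 14; 40 = 2·14 + 12; 14 = 1·12 + 2; 12 = 6·2 + 0 → 2
gcd(2, 2050): 2050 = 1025·2 + 0 → 2

2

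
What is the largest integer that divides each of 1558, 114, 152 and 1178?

38

gcd(1558, 114): 1558 = 13·114 + 76; 114 = 1·76 + 38; 76 = 2·38 + 0 → 38
gcd(38, 152): 152 = 4·38 + 0 → 38
gcd(38, 1178): 1178 = 31·38 + 0 → 38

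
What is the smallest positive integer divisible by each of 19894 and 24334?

gcd first: 24334 = 1·19894 + 4440; 19894 = 4·4440 + 2134; 4440 = 2·2134 + 172; 2134 = 12·172 + 70; 172 = 2·70 + 32; 70 = 2·32 + 6; 32 = 5·6 + 2; 6 = 3·2 + 0 → gcd = 2
lcm = 19894·24334/gcd = 484100596/2 = 242050298

242050298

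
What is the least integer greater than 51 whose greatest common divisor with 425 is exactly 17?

gcd(a, 425) = 17 forces 17 | a; write a = 17s. Then gcd(17s, 17·25) = 17·gcd(s, 25), so need gcd(s, 25) = 1.
17s > 51 gives s ≥ 4. The least s ≥ 4 coprime to 25 is 4, so a = 17·4 = 68.

68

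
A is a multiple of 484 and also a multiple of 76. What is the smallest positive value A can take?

484 = 2² · 11²; 76 = 2² · 19
max exponents: 2² · 11² · 19 = 9196

9196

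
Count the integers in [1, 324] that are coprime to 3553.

262

3553 = 11·17·19. Inclusion–exclusion on these primes:
324 − ⌊324/11⌋ − ⌊324/17⌋ − ⌊324/19⌋ + ⌊324/187⌋ + ⌊324/209⌋ + ⌊324/323⌋ − ⌊324/3553⌋ = 262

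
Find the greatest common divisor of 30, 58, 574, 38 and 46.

gcd(30, 58): 58 = 1·30 + 28; 30 = 1·28 + 2; 28 = 14·2 + 0 → 2
gcd(2, 574): 574 = 287·2 + 0 → 2
gcd(2, 38): 38 = 19·2 + 0 → 2
gcd(2, 46): 46 = 23·2 + 0 → 2

2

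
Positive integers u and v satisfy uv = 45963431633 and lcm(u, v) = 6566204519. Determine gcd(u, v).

From gcd × lcm = uv: gcd = 45963431633 / 6566204519 = 7.

7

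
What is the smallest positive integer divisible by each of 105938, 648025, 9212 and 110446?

105938 = 2 · 7² · 23 · 47; 648025 = 5² · 7² · 23²; 9212 = 2² · 7² · 47; 110446 = 2 · 7⁴ · 23
lcm takes max exponent of each prime: 2² · 5² · 7⁴ · 23² · 47 = 5969606300

5969606300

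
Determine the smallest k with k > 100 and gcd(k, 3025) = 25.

gcd(k, 3025) = 25 forces 25 | k; write k = 25s. Then gcd(25s, 25·121) = 25·gcd(s, 121), so need gcd(s, 121) = 1.
25s > 100 gives s ≥ 5. The least s ≥ 5 coprime to 121 is 5, so k = 25·5 = 125.

125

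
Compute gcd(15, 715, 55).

5

gcd(15, 715): 715 = 47·15 + 10; 15 = 1·10 + 5; 10 = 2·5 + 0 → 5
gcd(5, 55): 55 = 11·5 + 0 → 5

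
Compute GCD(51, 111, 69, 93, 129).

3

gcd(51, 111): 111 = 2·51 + 9; 51 = 5·9 + 6; 9 = 1·6 + 3; 6 = 2·3 + 0 → 3
gcd(3, 69): 69 = 23·3 + 0 → 3
gcd(3, 93): 93 = 31·3 + 0 → 3
gcd(3, 129): 129 = 43·3 + 0 → 3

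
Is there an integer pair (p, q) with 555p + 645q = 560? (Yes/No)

gcd(555, 645): 645 = 1·555 + 90; 555 = 6·90 + 15; 90 = 6·15 + 0 → 15
15 does not divide 560, so a solution does not exist.

No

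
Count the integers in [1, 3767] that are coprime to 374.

Prime factors of 374: 2, 11, 17. Count integers ≤ 3767 divisible by none of them.
By inclusion–exclusion: 3767 − ⌊3767/2⌋ − ⌊3767/11⌋ − ⌊3767/17⌋ + ⌊3767/22⌋ + ⌊3767/34⌋ + ⌊3767/187⌋ − ⌊3767/374⌋ = 1612.

1612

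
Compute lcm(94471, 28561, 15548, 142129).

94471 = 13³ · 43; 28561 = 13⁴; 15548 = 2² · 13² · 23; 142129 = 13² · 29²
lcm takes max exponent of each prime: 2² · 13⁴ · 23 · 29² · 43 = 95022332756

95022332756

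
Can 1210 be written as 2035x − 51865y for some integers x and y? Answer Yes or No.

Yes

By Bézout, 2035x − 51865y = 1210 has integer solutions iff gcd(2035, 51865) | 1210.
Euclid: 51865 = 25·2035 + 990; 2035 = 2·990 + 55; 990 = 18·55 + 0. gcd = 55; 1210 mod 55 = 0. Yes.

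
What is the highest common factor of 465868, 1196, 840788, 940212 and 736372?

52

465868 = 2² · 13 · 17² · 31; 1196 = 2² · 13 · 23; 840788 = 2² · 13 · 19 · 23 · 37; 940212 = 2² · 3² · 7² · 13 · 41; 736372 = 2² · 7² · 13 · 17²
gcd takes min exponent of each prime: 2² · 13 = 52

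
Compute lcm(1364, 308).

gcd first: 1364 = 4·308 + 132; 308 = 2·132 + 44; 132 = 3·44 + 0 → gcd = 44
lcm = 1364·308/gcd = 420112/44 = 9548

9548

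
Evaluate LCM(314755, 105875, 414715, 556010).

314755 = 5 · 7 · 17 · 23²; 105875 = 5³ · 7 · 11²; 414715 = 5 · 7 · 17² · 41; 556010 = 2 · 5 · 7 · 13² · 47
lcm takes max exponent of each prime: 2 · 5³ · 7 · 11² · 13² · 17² · 23² · 41 · 47 = 10542542320560250

10542542320560250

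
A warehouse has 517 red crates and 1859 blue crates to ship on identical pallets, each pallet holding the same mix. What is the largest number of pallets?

Euclid: 1859 = 3·517 + 308; 517 = 1·308 + 209; 308 = 1·209 + 99; 209 = 2·99 + 11; 99 = 9·11 + 0. Last nonzero remainder: 11.

11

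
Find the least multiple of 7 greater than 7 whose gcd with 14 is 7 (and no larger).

Multiples of 7 above 7: 7·2, 7·3, … . Need the cofactor coprime to 14/7 = 2.
Checking s = 2, 3, … the first with gcd(s, 2) = 1 is s = 3, giving 21.

21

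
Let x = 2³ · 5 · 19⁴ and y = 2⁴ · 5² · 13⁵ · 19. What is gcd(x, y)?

760

min exponent per shared prime: 2³ · 5 · 19 = 760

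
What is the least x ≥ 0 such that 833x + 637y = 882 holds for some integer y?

Reduce mod 637: 833x ≡ 882 (mod 637). With g = gcd(833, 637) = 49 dividing 882, divide through: 17x ≡ 18 (mod 13).
Since gcd(17, 13) = 1, x ≡ 18·(17)⁻¹ ≡ 11 (mod 13). Smallest non-negative: 11.

11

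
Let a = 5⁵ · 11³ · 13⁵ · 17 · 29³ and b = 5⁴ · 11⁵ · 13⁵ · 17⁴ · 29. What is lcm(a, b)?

380644788566857130834375

max exponent per prime: 5⁵ · 11⁵ · 13⁵ · 17⁴ · 29³ = 380644788566857130834375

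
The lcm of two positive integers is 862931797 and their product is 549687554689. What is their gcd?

From gcd × lcm = mn: gcd = 549687554689 / 862931797 = 637.

637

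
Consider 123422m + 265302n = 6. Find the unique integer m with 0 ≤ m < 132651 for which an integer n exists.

Reduce mod 265302: 123422m ≡ 6 (mod 265302). With g = gcd(123422, 265302) = 2 dividing 6, divide through: 61711m ≡ 3 (mod 132651).
Since gcd(61711, 132651) = 1, m ≡ 3·(61711)⁻¹ ≡ 17751 (mod 132651). Smallest non-negative: 17751.

17751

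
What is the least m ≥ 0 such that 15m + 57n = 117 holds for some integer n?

4

Reduce mod 57: 15m ≡ 117 (mod 57). With g = gcd(15, 57) = 3 dividing 117, divide through: 5m ≡ 39 (mod 19).
Since gcd(5, 19) = 1, m ≡ 39·(5)⁻¹ ≡ 4 (mod 19). Smallest non-negative: 4.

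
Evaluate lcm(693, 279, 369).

lcm(693, 279) = 693·279/gcd = 193347/9 = 21483
lcm(21483, 369) = 21483·369/gcd = 7927227/9 = 880803

880803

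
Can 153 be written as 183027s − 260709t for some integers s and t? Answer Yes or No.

Yes

gcd(183027, 260709): 260709 = 1·183027 + 77682; 183027 = 2·77682 + 27663; 77682 = 2·27663 + 22356; 27663 = 1·22356 + 5307; 22356 = 4·5307 + 1128; 5307 = 4·1128 + 795; 1128 = 1·795 + 333; 795 = 2·333 + 129; 333 = 2·129 + 75; 129 = 1·75 + 54; 75 = 1·54 + 21; 54 = 2·21 + 12; 21 = 1·12 + 9; 12 = 1·9 + 3; 9 = 3·3 + 0 → 3
3 divides 153, so a solution exists.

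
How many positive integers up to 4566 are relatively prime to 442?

1983

442 = 2·13·17. Inclusion–exclusion on these primes:
4566 − ⌊4566/2⌋ − ⌊4566/13⌋ − ⌊4566/17⌋ + ⌊4566/26⌋ + ⌊4566/34⌋ + ⌊4566/221⌋ − ⌊4566/442⌋ = 1983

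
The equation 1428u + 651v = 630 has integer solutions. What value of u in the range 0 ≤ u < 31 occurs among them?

5

Reduce mod 651: 1428u ≡ 630 (mod 651). With g = gcd(1428, 651) = 21 dividing 630, divide through: 68u ≡ 30 (mod 31).
Since gcd(68, 31) = 1, u ≡ 30·(68)⁻¹ ≡ 5 (mod 31). Smallest non-negative: 5.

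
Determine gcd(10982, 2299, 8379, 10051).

19

10982 = 2 · 17² · 19; 2299 = 11² · 19; 8379 = 3² · 7² · 19; 10051 = 19 · 23²
gcd takes min exponent of each prime: 19 = 19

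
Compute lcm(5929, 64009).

3136441

5929 = 7² · 11²; 64009 = 11² · 23²
max exponents: 7² · 11² · 23² = 3136441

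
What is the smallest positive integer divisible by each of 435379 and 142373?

8855173481

435379 = 7 · 37 · 41²; 142373 = 7 · 11 · 43²
max exponents: 7 · 11 · 37 · 41² · 43² = 8855173481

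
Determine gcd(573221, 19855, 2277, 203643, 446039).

573221 = 11 · 31 · 41²; 19855 = 5 · 11 · 19²; 2277 = 3² · 11 · 23; 203643 = 3² · 11³ · 17; 446039 = 11 · 23 · 41 · 43
gcd takes min exponent of each prime: 11 = 11

11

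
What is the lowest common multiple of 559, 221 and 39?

28509

559 = 13 · 43; 221 = 13 · 17; 39 = 3 · 13
lcm takes max exponent of each prime: 3 · 13 · 17 · 43 = 28509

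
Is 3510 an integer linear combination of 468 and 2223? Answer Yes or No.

Yes

By Bézout, 468m − 2223n = 3510 has integer solutions iff gcd(468, 2223) | 3510.
Euclid: 2223 = 4·468 + 351; 468 = 1·351 + 117; 351 = 3·117 + 0. gcd = 117; 3510 mod 117 = 0. Yes.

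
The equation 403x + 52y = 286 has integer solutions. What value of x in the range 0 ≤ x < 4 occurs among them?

Reduce mod 52: 403x ≡ 286 (mod 52). With g = gcd(403, 52) = 13 dividing 286, divide through: 31x ≡ 22 (mod 4).
Since gcd(31, 4) = 1, x ≡ 22·(31)⁻¹ ≡ 2 (mod 4). Smallest non-negative: 2.

2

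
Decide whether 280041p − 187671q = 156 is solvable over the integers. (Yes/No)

Yes

gcd(280041, 187671): 280041 = 1·187671 + 92370; 187671 = 2·92370 + 2931; 92370 = 31·2931 + 1509; 2931 = 1·1509 + 1422; 1509 = 1·1422 + 87; 1422 = 16·87 + 30; 87 = 2·30 + 27; 30 = 1·27 + 3; 27 = 9·3 + 0 → 3
3 divides 156, so a solution exists.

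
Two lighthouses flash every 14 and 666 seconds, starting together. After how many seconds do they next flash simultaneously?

4662

14 = 2 · 7; 666 = 2 · 3² · 37
max exponents: 2 · 3² · 7 · 37 = 4662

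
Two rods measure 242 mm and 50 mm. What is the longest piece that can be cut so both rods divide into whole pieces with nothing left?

2

242 = 2 · 11²
50 = 2 · 5²
Common: 2 = 2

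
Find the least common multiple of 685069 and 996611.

gcd first: 996611 = 1·685069 + 311542; 685069 = 2·311542 + 61985; 311542 = 5·61985 + 1617; 61985 = 38·1617 + 539; 1617 = 3·539 + 0 → gcd = 539
lcm = 685069·996611/gcd = 682747301159/539 = 1266692581

1266692581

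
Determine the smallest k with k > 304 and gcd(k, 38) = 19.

323

gcd(k, 38) = 19 forces 19 | k; write k = 19s. Then gcd(19s, 19·2) = 19·gcd(s, 2), so need gcd(s, 2) = 1.
19s > 304 gives s ≥ 17. The least s ≥ 17 coprime to 2 is 17, so k = 19·17 = 323.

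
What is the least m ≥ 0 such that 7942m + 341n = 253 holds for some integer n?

Euclid: 7942 = 23·341 + 99; 341 = 3·99 + 44; 99 = 2·44 + 11; 44 = 4·11 + 0 → gcd = 11; 253 = 11·23.
Back-substitution yields 7942·(7) + 341·(-163) = 11, so one solution is m = 7·23 = 161, n = -163·23 = -3749.
Solutions in m differ by 341/11 = 31; the one in [0, 31) is 161 mod 31 = 6.

6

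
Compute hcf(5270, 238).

5270 = 2 · 5 · 17 · 31
238 = 2 · 7 · 17
Common: 2 · 17 = 34

34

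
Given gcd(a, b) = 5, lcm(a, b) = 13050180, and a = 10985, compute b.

a·b = gcd·lcm = 5·13050180 = 65250900, so b = 65250900/10985 = 5940.

5940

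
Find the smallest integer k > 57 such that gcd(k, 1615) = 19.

76

gcd(k, 1615) = 19 forces 19 | k; write k = 19s. Then gcd(19s, 19·85) = 19·gcd(s, 85), so need gcd(s, 85) = 1.
19s > 57 gives s ≥ 4. The least s ≥ 4 coprime to 85 is 4, so k = 19·4 = 76.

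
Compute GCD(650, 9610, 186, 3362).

650 = 2 · 5² · 13; 9610 = 2 · 5 · 31²; 186 = 2 · 3 · 31; 3362 = 2 · 41²
gcd takes min exponent of each prime: 2 = 2

2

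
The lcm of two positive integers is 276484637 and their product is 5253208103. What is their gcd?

gcd·lcm = product, so gcd = 5253208103/276484637 = 19.

19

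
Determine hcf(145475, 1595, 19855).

gcd(145475, 1595): 145475 = 91·1595 + 330; 1595 = 4·330 + 275; 330 = 1·275 + 55; 275 = 5·55 + 0 → 55
gcd(55, 19855): 19855 = 361·55 + 0 → 55

55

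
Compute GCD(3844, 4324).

3844 = 2² · 31²
4324 = 2² · 23 · 47
Common: 2² = 4

4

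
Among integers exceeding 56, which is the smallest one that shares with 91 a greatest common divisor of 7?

gcd(k, 91) = 7 forces 7 | k; write k = 7s. Then gcd(7s, 7·13) = 7·gcd(s, 13), so need gcd(s, 13) = 1.
7s > 56 gives s ≥ 9. The least s ≥ 9 coprime to 13 is 9, so k = 7·9 = 63.

63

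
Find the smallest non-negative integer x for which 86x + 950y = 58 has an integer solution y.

78

gcd(86, 950) = 2 (Euclid: 950 = 11·86 + 4; 86 = 21·4 + 2; 4 = 2·2 + 0), and 2 | 58.
Extended Euclid: 86·(232) + 950·(-21) = 2. Scale by 29: x₀ = 6728.
General solution x = x₀ + 475t; reducing mod 475 gives x = 78 (and y = -7).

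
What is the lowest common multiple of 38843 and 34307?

190369543

gcd first: 38843 = 1·34307 + 4536; 34307 = 7·4536 + 2555; 4536 = 1·2555 + 1981; 2555 = 1·1981 + 574; 1981 = 3·574 + 259; 574 = 2·259 + 56; 259 = 4·56 + 35; 56 = 1·35 + 21; 35 = 1·21 + 14; 21 = 1·14 + 7; 14 = 2·7 + 0 → gcd = 7
lcm = 38843·34307/gcd = 1332586801/7 = 190369543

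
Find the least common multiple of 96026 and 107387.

1473134866

96026 = 2 · 7 · 19³; 107387 = 7 · 23² · 29
max exponents: 2 · 7 · 19³ · 23² · 29 = 1473134866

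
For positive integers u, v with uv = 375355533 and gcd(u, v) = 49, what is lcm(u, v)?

7660317

gcd·lcm = product, so lcm = 375355533/49 = 7660317.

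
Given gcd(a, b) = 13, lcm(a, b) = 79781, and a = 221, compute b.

a·b = gcd·lcm = 13·79781 = 1037153, so b = 1037153/221 = 4693.

4693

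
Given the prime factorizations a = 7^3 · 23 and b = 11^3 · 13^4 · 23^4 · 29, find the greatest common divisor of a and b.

23

min exponent per shared prime: 23 = 23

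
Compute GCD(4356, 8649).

4356 = 2² · 3² · 11²
8649 = 3² · 31²
Common: 3² = 9

9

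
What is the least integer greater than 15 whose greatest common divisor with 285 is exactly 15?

285 = 15·19. Any k with gcd(k, 285) = 15 is a multiple of 15, say 15s, with s coprime to 19.
Need s > 15/15, so s ≥ 2. First s ≥ 2 with gcd(s, 19) = 1 is s = 2. Thus k = 15·2 = 30.

30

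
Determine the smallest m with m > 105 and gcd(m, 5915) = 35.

Multiples of 35 above 105: 35·4, 35·5, … . Need the cofactor coprime to 5915/35 = 169.
Checking s = 4, 5, … the first with gcd(s, 169) = 1 is s = 4, giving 140.

140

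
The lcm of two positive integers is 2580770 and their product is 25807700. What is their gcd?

From gcd × lcm = uv: gcd = 25807700 / 2580770 = 10.

10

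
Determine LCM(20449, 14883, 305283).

2115305907

lcm(20449, 14883) = 20449·14883/gcd = 304342467/121 = 2515227
lcm(2515227, 305283) = 2515227·305283/gcd = 767856044241/363 = 2115305907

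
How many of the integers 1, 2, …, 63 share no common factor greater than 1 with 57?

40

Prime factors of 57: 3, 19. Count integers ≤ 63 divisible by none of them.
By inclusion–exclusion: 63 − ⌊63/3⌋ − ⌊63/19⌋ + ⌊63/57⌋ = 40.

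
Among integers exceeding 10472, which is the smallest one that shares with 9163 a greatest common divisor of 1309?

Multiples of 1309 above 10472: 1309·9, 1309·10, … . Need the cofactor coprime to 9163/1309 = 7.
Checking s = 9, 10, … the first with gcd(s, 7) = 1 is s = 9, giving 11781.

11781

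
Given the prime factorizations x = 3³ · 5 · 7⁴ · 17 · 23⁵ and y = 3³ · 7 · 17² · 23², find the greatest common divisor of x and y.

1699677

min exponent per shared prime: 3³ · 7 · 17 · 23² = 1699677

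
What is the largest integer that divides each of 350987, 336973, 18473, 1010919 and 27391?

gcd(350987, 336973): 350987 = 1·336973 + 14014; 336973 = 24·14014 + 637; 14014 = 22·637 + 0 → 637
gcd(637, 18473): 18473 = 29·637 + 0 → 637
gcd(637, 1010919): 1010919 = 1587·637 + 0 → 637
gcd(637, 27391): 27391 = 43·637 + 0 → 637

637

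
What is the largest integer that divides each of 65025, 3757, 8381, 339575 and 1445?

289

gcd(65025, 3757): 65025 = 17·3757 + 1156; 3757 = 3·1156 + 289; 1156 = 4·289 + 0 → 289
gcd(289, 8381): 8381 = 29·289 + 0 → 289
gcd(289, 339575): 339575 = 1175·289 + 0 → 289
gcd(289, 1445): 1445 = 5·289 + 0 → 289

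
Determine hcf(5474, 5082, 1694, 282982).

5474 = 2 · 7 · 17 · 23; 5082 = 2 · 3 · 7 · 11²; 1694 = 2 · 7 · 11²; 282982 = 2 · 7 · 17 · 29 · 41
gcd takes min exponent of each prime: 2 · 7 = 14

14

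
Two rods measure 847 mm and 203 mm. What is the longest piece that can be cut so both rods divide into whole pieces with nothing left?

7

Euclid: 847 = 4·203 + 35; 203 = 5·35 + 28; 35 = 1·28 + 7; 28 = 4·7 + 0. Last nonzero remainder: 7.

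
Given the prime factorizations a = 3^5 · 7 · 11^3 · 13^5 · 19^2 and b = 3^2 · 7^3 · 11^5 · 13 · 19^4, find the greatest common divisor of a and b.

393522129

min exponent per shared prime: 3^2 · 7 · 11^3 · 13 · 19^2 = 393522129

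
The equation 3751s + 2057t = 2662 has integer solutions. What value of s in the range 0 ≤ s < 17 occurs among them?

4

gcd(3751, 2057) = 121 (Euclid: 3751 = 1·2057 + 1694; 2057 = 1·1694 + 363; 1694 = 4·363 + 242; 363 = 1·242 + 121; 242 = 2·121 + 0), and 121 | 2662.
Extended Euclid: 3751·(-6) + 2057·(11) = 121. Scale by 22: s₀ = -132.
General solution s = s₀ + 17k; reducing mod 17 gives s = 4 (and t = -6).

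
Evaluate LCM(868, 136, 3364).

24819592

868 = 2² · 7 · 31; 136 = 2³ · 17; 3364 = 2² · 29²
lcm takes max exponent of each prime: 2³ · 7 · 17 · 29² · 31 = 24819592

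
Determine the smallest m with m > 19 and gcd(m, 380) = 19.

57

Multiples of 19 above 19: 19·2, 19·3, … . Need the cofactor coprime to 380/19 = 20.
Checking s = 2, 3, … the first with gcd(s, 20) = 1 is s = 3, giving 57.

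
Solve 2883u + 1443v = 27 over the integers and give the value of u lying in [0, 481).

gcd(2883, 1443) = 3 (Euclid: 2883 = 1·1443 + 1440; 1443 = 1·1440 + 3; 1440 = 480·3 + 0), and 3 | 27.
Extended Euclid: 2883·(-1) + 1443·(2) = 3. Scale by 9: u₀ = -9.
General solution u = u₀ + 481t; reducing mod 481 gives u = 472 (and v = -943).

472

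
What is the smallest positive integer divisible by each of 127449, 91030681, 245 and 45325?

219012991184925

lcm(127449, 91030681) = 127449·91030681/gcd = 11601769262769/49 = 236770801281
lcm(236770801281, 245) = 236770801281·245/gcd = 58008846313845/49 = 1183854006405
lcm(1183854006405, 45325) = 1183854006405·45325/gcd = 53658182840306625/245 = 219012991184925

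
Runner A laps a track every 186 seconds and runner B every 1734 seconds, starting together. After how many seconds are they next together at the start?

186 = 2 · 3 · 31; 1734 = 2 · 3 · 17²
max exponents: 2 · 3 · 17² · 31 = 53754

53754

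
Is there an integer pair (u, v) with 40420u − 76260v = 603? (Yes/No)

gcd(40420, 76260): 76260 = 1·40420 + 35840; 40420 = 1·35840 + 4580; 35840 = 7·4580 + 3780; 4580 = 1·3780 + 800; 3780 = 4·800 + 580; 800 = 1·580 + 220; 580 = 2·220 + 140; 220 = 1·140 + 80; 140 = 1·80 + 60; 80 = 1·60 + 20; 60 = 3·20 + 0 → 20
20 does not divide 603, so a solution does not exist.

No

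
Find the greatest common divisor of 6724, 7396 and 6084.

4

6724 = 2² · 41²; 7396 = 2² · 43²; 6084 = 2² · 3² · 13²
gcd takes min exponent of each prime: 2² = 4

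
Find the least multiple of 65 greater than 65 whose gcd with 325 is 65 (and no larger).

130

gcd(x, 325) = 65 forces 65 | x; write x = 65s. Then gcd(65s, 65·5) = 65·gcd(s, 5), so need gcd(s, 5) = 1.
65s > 65 gives s ≥ 2. The least s ≥ 2 coprime to 5 is 2, so x = 65·2 = 130.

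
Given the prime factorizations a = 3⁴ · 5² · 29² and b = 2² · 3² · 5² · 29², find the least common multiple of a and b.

6812100

max exponent per prime: 2² · 3⁴ · 5² · 29² = 6812100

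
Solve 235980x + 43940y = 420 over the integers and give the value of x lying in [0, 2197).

1444

Euclid: 235980 = 5·43940 + 16280; 43940 = 2·16280 + 11380; 16280 = 1·11380 + 4900; 11380 = 2·4900 + 1580; 4900 = 3·1580 + 160; 1580 = 9·160 + 140; 160 = 1·140 + 20; 140 = 7·20 + 0 → gcd = 20; 420 = 20·21.
Back-substitution yields 235980·(278) + 43940·(-1493) = 20, so one solution is x = 278·21 = 5838, y = -1493·21 = -31353.
Solutions in x differ by 43940/20 = 2197; the one in [0, 2197) is 5838 mod 2197 = 1444.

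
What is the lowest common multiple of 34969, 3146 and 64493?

37276954

34969 = 11² · 17²; 3146 = 2 · 11² · 13; 64493 = 11² · 13 · 41
lcm takes max exponent of each prime: 2 · 11² · 13 · 17² · 41 = 37276954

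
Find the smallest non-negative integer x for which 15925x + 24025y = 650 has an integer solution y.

255

Euclid: 24025 = 1·15925 + 8100; 15925 = 1·8100 + 7825; 8100 = 1·7825 + 275; 7825 = 28·275 + 125; 275 = 2·125 + 25; 125 = 5·25 + 0 → gcd = 25; 650 = 25·26.
Back-substitution yields 15925·(-175) + 24025·(116) = 25, so one solution is x = -175·26 = -4550, y = 116·26 = 3016.
Solutions in x differ by 24025/25 = 961; the one in [0, 961) is -4550 mod 961 = 255.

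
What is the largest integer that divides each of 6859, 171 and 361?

19

6859 = 19³; 171 = 3² · 19; 361 = 19²
gcd takes min exponent of each prime: 19 = 19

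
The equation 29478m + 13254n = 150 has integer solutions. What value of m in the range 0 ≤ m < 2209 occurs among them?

424

Euclid: 29478 = 2·13254 + 2970; 13254 = 4·2970 + 1374; 2970 = 2·1374 + 222; 1374 = 6·222 + 42; 222 = 5·42 + 12; 42 = 3·12 + 6; 12 = 2·6 + 0 → gcd = 6; 150 = 6·25.
Back-substitution yields 29478·(-955) + 13254·(2124) = 6, so one solution is m = -955·25 = -23875, n = 2124·25 = 53100.
Solutions in m differ by 13254/6 = 2209; the one in [0, 2209) is -23875 mod 2209 = 424.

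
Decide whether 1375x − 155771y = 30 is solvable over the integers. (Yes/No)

gcd(1375, 155771): 155771 = 113·1375 + 396; 1375 = 3·396 + 187; 396 = 2·187 + 22; 187 = 8·22 + 11; 22 = 2·11 + 0 → 11
11 does not divide 30, so a solution does not exist.

No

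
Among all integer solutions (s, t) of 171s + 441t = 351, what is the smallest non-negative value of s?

gcd(171, 441) = 9 (Euclid: 441 = 2·171 + 99; 171 = 1·99 + 72; 99 = 1·72 + 27; 72 = 2·27 + 18; 27 = 1·18 + 9; 18 = 2·9 + 0), and 9 | 351.
Extended Euclid: 171·(-18) + 441·(7) = 9. Scale by 39: s₀ = -702.
General solution s = s₀ + 49k; reducing mod 49 gives s = 33 (and t = -12).

33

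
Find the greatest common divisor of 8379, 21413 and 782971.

931

gcd(8379, 21413): 21413 = 2·8379 + 4655; 8379 = 1·4655 + 3724; 4655 = 1·3724 + 931; 3724 = 4·931 + 0 → 931
gcd(931, 782971): 782971 = 841·931 + 0 → 931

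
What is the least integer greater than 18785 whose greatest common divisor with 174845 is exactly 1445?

20230

174845 = 1445·121. Any a with gcd(a, 174845) = 1445 is a multiple of 1445, say 1445s, with s coprime to 121.
Need s > 18785/1445, so s ≥ 14. First s ≥ 14 with gcd(s, 121) = 1 is s = 14. Thus a = 1445·14 = 20230.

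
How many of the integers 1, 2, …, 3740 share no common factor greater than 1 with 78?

1151

78 = 2·3·13. Inclusion–exclusion on these primes:
3740 − ⌊3740/2⌋ − ⌊3740/3⌋ − ⌊3740/13⌋ + ⌊3740/6⌋ + ⌊3740/26⌋ + ⌊3740/39⌋ − ⌊3740/78⌋ = 1151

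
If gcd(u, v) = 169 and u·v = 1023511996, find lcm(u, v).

For any two positive integers, gcd × lcm equals their product. Hence lcm = 1023511996 / 169 = 6056284.

6056284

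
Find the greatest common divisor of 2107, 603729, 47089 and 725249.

2107 = 7² · 43; 603729 = 3² · 7² · 37²; 47089 = 7² · 31²; 725249 = 7² · 19² · 41
gcd takes min exponent of each prime: 7² = 49

49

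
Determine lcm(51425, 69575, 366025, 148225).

7012672975

51425 = 5² · 11² · 17; 69575 = 5² · 11² · 23; 366025 = 5² · 11⁴; 148225 = 5² · 7² · 11²
lcm takes max exponent of each prime: 5² · 7² · 11⁴ · 17 · 23 = 7012672975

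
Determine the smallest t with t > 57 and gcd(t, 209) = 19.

Multiples of 19 above 57: 19·4, 19·5, … . Need the cofactor coprime to 209/19 = 11.
Checking s = 4, 5, … the first with gcd(s, 11) = 1 is s = 4, giving 76.

76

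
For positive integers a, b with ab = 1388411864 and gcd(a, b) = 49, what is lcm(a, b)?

28334936

For any two positive integers, gcd × lcm equals their product. Hence lcm = 1388411864 / 49 = 28334936.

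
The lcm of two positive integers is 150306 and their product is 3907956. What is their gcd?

26

gcd·lcm = product, so gcd = 3907956/150306 = 26.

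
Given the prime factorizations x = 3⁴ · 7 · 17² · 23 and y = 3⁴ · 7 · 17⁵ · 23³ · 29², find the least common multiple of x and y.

8237722720544793

max exponent per prime: 3⁴ · 7 · 17⁵ · 23³ · 29² = 8237722720544793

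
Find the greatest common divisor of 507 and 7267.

169

507 = 3 · 13²
7267 = 13² · 43
Common: 13² = 169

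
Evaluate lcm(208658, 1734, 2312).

lcm(208658, 1734) = 208658·1734/gcd = 361812972/578 = 625974
lcm(625974, 2312) = 625974·2312/gcd = 1447251888/578 = 2503896

2503896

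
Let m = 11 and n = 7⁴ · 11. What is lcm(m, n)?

max exponent per prime: 7⁴ · 11 = 26411

26411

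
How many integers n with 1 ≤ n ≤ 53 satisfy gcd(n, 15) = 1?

29

Prime factors of 15: 3, 5. Count integers ≤ 53 divisible by none of them.
By inclusion–exclusion: 53 − ⌊53/3⌋ − ⌊53/5⌋ + ⌊53/15⌋ = 29.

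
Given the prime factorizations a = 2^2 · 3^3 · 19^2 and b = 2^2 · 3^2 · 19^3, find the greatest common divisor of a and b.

12996

min exponent per shared prime: 2^2 · 3^2 · 19^2 = 12996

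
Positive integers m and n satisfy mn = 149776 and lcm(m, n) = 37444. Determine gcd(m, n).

4

gcd·lcm = product, so gcd = 149776/37444 = 4.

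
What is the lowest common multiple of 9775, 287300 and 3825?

59471100

9775 = 5² · 17 · 23; 287300 = 2² · 5² · 13² · 17; 3825 = 3² · 5² · 17
lcm takes max exponent of each prime: 2² · 3² · 5² · 13² · 17 · 23 = 59471100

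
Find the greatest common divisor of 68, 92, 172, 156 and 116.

4

gcd(68, 92): 92 = 1·68 + 24; 68 = 2·24 + 20; 24 = 1·20 + 4; 20 = 5·4 + 0 → 4
gcd(4, 172): 172 = 43·4 + 0 → 4
gcd(4, 156): 156 = 39·4 + 0 → 4
gcd(4, 116): 116 = 29·4 + 0 → 4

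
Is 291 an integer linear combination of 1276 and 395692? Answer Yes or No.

By Bézout, 1276p − 395692q = 291 has integer solutions iff gcd(1276, 395692) | 291.
Euclid: 395692 = 310·1276 + 132; 1276 = 9·132 + 88; 132 = 1·88 + 44; 88 = 2·44 + 0. gcd = 44; 291 mod 44 = 27. No.

No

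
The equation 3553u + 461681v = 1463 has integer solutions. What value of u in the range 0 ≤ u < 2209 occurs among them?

Reduce mod 461681: 3553u ≡ 1463 (mod 461681). With g = gcd(3553, 461681) = 209 dividing 1463, divide through: 17u ≡ 7 (mod 2209).
Since gcd(17, 2209) = 1, u ≡ 7·(17)⁻¹ ≡ 910 (mod 2209). Smallest non-negative: 910.

910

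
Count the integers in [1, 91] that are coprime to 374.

39

Prime factors of 374: 2, 11, 17. Count integers ≤ 91 divisible by none of them.
By inclusion–exclusion: 91 − ⌊91/2⌋ − ⌊91/11⌋ − ⌊91/17⌋ + ⌊91/22⌋ + ⌊91/34⌋ + ⌊91/187⌋ − ⌊91/374⌋ = 39.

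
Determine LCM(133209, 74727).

gcd first: 133209 = 1·74727 + 58482; 74727 = 1·58482 + 16245; 58482 = 3·16245 + 9747; 16245 = 1·9747 + 6498; 9747 = 1·6498 + 3249; 6498 = 2·3249 + 0 → gcd = 3249
lcm = 133209·74727/gcd = 9954308943/3249 = 3063807

3063807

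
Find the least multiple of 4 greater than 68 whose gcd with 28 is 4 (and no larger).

72

gcd(k, 28) = 4 forces 4 | k; write k = 4s. Then gcd(4s, 4·7) = 4·gcd(s, 7), so need gcd(s, 7) = 1.
4s > 68 gives s ≥ 18. The least s ≥ 18 coprime to 7 is 18, so k = 4·18 = 72.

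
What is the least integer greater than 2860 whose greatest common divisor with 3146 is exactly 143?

3003

3146 = 143·22. Any t with gcd(t, 3146) = 143 is a multiple of 143, say 143s, with s coprime to 22.
Need s > 2860/143, so s ≥ 21. First s ≥ 21 with gcd(s, 22) = 1 is s = 21. Thus t = 143·21 = 3003.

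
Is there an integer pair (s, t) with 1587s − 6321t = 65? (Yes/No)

No

gcd(1587, 6321): 6321 = 3·1587 + 1560; 1587 = 1·1560 + 27; 1560 = 57·27 + 21; 27 = 1·21 + 6; 21 = 3·6 + 3; 6 = 2·3 + 0 → 3
3 does not divide 65, so a solution does not exist.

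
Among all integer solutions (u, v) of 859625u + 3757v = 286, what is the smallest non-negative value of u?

237

Euclid: 859625 = 228·3757 + 3029; 3757 = 1·3029 + 728; 3029 = 4·728 + 117; 728 = 6·117 + 26; 117 = 4·26 + 13; 26 = 2·13 + 0 → gcd = 13; 286 = 13·22.
Back-substitution yields 859625·(129) + 3757·(-29516) = 13, so one solution is u = 129·22 = 2838, v = -29516·22 = -649352.
Solutions in u differ by 3757/13 = 289; the one in [0, 289) is 2838 mod 289 = 237.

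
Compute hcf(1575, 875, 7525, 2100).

175

gcd(1575, 875): 1575 = 1·875 + 700; 875 = 1·700 + 175; 700 = 4·175 + 0 → 175
gcd(175, 7525): 7525 = 43·175 + 0 → 175
gcd(175, 2100): 2100 = 12·175 + 0 → 175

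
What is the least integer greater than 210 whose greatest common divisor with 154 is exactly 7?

Multiples of 7 above 210: 7·31, 7·32, … . Need the cofactor coprime to 154/7 = 22.
Checking s = 31, 32, … the first with gcd(s, 22) = 1 is s = 31, giving 217.

217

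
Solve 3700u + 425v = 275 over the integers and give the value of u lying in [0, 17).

gcd(3700, 425) = 25 (Euclid: 3700 = 8·425 + 300; 425 = 1·300 + 125; 300 = 2·125 + 50; 125 = 2·50 + 25; 50 = 2·25 + 0), and 25 | 275.
Extended Euclid: 3700·(-7) + 425·(61) = 25. Scale by 11: u₀ = -77.
General solution u = u₀ + 17t; reducing mod 17 gives u = 8 (and v = -69).

8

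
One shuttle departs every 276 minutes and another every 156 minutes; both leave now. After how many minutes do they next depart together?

276 = 2² · 3 · 23; 156 = 2² · 3 · 13
max exponents: 2² · 3 · 13 · 23 = 3588

3588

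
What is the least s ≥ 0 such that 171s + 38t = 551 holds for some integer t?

Euclid: 171 = 4·38 + 19; 38 = 2·19 + 0 → gcd = 19; 551 = 19·29.
Back-substitution yields 171·(1) + 38·(-4) = 19, so one solution is s = 1·29 = 29, t = -4·29 = -116.
Solutions in s differ by 38/19 = 2; the one in [0, 2) is 29 mod 2 = 1.

1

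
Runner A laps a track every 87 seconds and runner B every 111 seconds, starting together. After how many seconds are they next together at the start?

3219

gcd first: 111 = 1·87 + 24; 87 = 3·24 + 15; 24 = 1·15 + 9; 15 = 1·9 + 6; 9 = 1·6 + 3; 6 = 2·3 + 0 → gcd = 3
lcm = 87·111/gcd = 9657/3 = 3219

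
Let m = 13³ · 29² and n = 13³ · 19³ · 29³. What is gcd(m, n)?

min exponent per shared prime: 13³ · 29² = 1847677

1847677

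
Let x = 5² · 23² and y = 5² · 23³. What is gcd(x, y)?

min exponent per shared prime: 5² · 23² = 13225

13225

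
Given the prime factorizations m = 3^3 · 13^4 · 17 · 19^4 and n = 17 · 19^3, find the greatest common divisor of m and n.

116603

min exponent per shared prime: 17 · 19^3 = 116603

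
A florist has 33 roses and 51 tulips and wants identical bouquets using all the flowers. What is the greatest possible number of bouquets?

3

Euclid: 51 = 1·33 + 18; 33 = 1·18 + 15; 18 = 1·15 + 3; 15 = 5·3 + 0. Last nonzero remainder: 3.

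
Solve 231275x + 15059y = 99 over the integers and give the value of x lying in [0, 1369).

556

gcd(231275, 15059) = 11 (Euclid: 231275 = 15·15059 + 5390; 15059 = 2·5390 + 4279; 5390 = 1·4279 + 1111; 4279 = 3·1111 + 946; 1111 = 1·946 + 165; 946 = 5·165 + 121; 165 = 1·121 + 44; 121 = 2·44 + 33; 44 = 1·33 + 11; 33 = 3·11 + 0), and 11 | 99.
Extended Euclid: 231275·(366) + 15059·(-5621) = 11. Scale by 9: x₀ = 3294.
General solution x = x₀ + 1369t; reducing mod 1369 gives x = 556 (and y = -8539).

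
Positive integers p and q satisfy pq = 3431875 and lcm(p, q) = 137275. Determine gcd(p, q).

From gcd × lcm = pq: gcd = 3431875 / 137275 = 25.

25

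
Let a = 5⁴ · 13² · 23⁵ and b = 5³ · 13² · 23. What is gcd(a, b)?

min exponent per shared prime: 5³ · 13² · 23 = 485875

485875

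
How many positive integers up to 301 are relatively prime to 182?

119

182 = 2·7·13. Inclusion–exclusion on these primes:
301 − ⌊301/2⌋ − ⌊301/7⌋ − ⌊301/13⌋ + ⌊301/14⌋ + ⌊301/26⌋ + ⌊301/91⌋ − ⌊301/182⌋ = 119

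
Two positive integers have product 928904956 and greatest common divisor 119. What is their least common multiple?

7805924

gcd·lcm = product, so lcm = 928904956/119 = 7805924.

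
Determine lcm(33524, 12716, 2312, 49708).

33524 = 2² · 17² · 29; 12716 = 2² · 11 · 17²; 2312 = 2³ · 17²; 49708 = 2² · 17² · 43
lcm takes max exponent of each prime: 2³ · 11 · 17² · 29 · 43 = 31713704

31713704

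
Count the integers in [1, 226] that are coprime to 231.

231 = 3·7·11. Inclusion–exclusion on these primes:
226 − ⌊226/3⌋ − ⌊226/7⌋ − ⌊226/11⌋ + ⌊226/21⌋ + ⌊226/33⌋ + ⌊226/77⌋ − ⌊226/231⌋ = 117

117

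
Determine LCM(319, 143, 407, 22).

306878

319 = 11 · 29; 143 = 11 · 13; 407 = 11 · 37; 22 = 2 · 11
lcm takes max exponent of each prime: 2 · 11 · 13 · 29 · 37 = 306878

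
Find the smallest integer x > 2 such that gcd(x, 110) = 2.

Multiples of 2 above 2: 2·2, 2·3, … . Need the cofactor coprime to 110/2 = 55.
Checking s = 2, 3, … the first with gcd(s, 55) = 1 is s = 2, giving 4.

4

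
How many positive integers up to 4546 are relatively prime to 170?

170 = 2·5·17. Inclusion–exclusion on these primes:
4546 − ⌊4546/2⌋ − ⌊4546/5⌋ − ⌊4546/17⌋ + ⌊4546/10⌋ + ⌊4546/34⌋ + ⌊4546/85⌋ − ⌊4546/170⌋ = 1711

1711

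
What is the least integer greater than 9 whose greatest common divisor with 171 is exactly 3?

12

Multiples of 3 above 9: 3·4, 3·5, … . Need the cofactor coprime to 171/3 = 57.
Checking s = 4, 5, … the first with gcd(s, 57) = 1 is s = 4, giving 12.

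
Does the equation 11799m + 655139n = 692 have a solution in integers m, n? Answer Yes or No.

gcd(11799, 655139): 655139 = 55·11799 + 6194; 11799 = 1·6194 + 5605; 6194 = 1·5605 + 589; 5605 = 9·589 + 304; 589 = 1·304 + 285; 304 = 1·285 + 19; 285 = 15·19 + 0 → 19
19 does not divide 692, so a solution does not exist.

No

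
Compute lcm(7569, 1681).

12723489

gcd first: 7569 = 4·1681 + 845; 1681 = 1·845 + 836; 845 = 1·836 + 9; 836 = 92·9 + 8; 9 = 1·8 + 1; 8 = 8·1 + 0 → gcd = 1
lcm = 7569·1681/gcd = 12723489/1 = 12723489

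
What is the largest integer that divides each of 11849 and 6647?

289

Euclid: 11849 = 1·6647 + 5202; 6647 = 1·5202 + 1445; 5202 = 3·1445 + 867; 1445 = 1·867 + 578; 867 = 1·578 + 289; 578 = 2·289 + 0. Last nonzero remainder: 289.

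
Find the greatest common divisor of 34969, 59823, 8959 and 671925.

289

gcd(34969, 59823): 59823 = 1·34969 + 24854; 34969 = 1·24854 + 10115; 24854 = 2·10115 + 4624; 10115 = 2·4624 + 867; 4624 = 5·867 + 289; 867 = 3·289 + 0 → 289
gcd(289, 8959): 8959 = 31·289 + 0 → 289
gcd(289, 671925): 671925 = 2325·289 + 0 → 289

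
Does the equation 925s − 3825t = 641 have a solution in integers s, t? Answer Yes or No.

No

gcd(925, 3825): 3825 = 4·925 + 125; 925 = 7·125 + 50; 125 = 2·50 + 25; 50 = 2·25 + 0 → 25
25 does not divide 641, so a solution does not exist.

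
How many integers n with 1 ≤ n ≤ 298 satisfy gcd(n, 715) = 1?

Prime factors of 715: 5, 11, 13. Count integers ≤ 298 divisible by none of them.
By inclusion–exclusion: 298 − ⌊298/5⌋ − ⌊298/11⌋ − ⌊298/13⌋ + ⌊298/55⌋ + ⌊298/65⌋ + ⌊298/143⌋ − ⌊298/715⌋ = 201.

201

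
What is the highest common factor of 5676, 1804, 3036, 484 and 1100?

gcd(5676, 1804): 5676 = 3·1804 + 264; 1804 = 6·264 + 220; 264 = 1·220 + 44; 220 = 5·44 + 0 → 44
gcd(44, 3036): 3036 = 69·44 + 0 → 44
gcd(44, 484): 484 = 11·44 + 0 → 44
gcd(44, 1100): 1100 = 25·44 + 0 → 44

44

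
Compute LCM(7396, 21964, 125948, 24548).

7396 = 2² · 43²; 21964 = 2² · 17² · 19; 125948 = 2² · 23 · 37²; 24548 = 2² · 17 · 19²
lcm takes max exponent of each prime: 2² · 17² · 19² · 23 · 37² · 43² = 24295913421308

24295913421308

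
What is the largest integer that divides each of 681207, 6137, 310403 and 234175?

gcd(681207, 6137): 681207 = 111·6137 + 0 → 6137
gcd(6137, 310403): 310403 = 50·6137 + 3553; 6137 = 1·3553 + 2584; 3553 = 1·2584 + 969; 2584 = 2·969 + 646; 969 = 1·646 + 323; 646 = 2·323 + 0 → 323
gcd(323, 234175): 234175 = 725·323 + 0 → 323

323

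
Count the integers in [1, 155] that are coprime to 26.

72

Prime factors of 26: 2, 13. Count integers ≤ 155 divisible by none of them.
By inclusion–exclusion: 155 − ⌊155/2⌋ − ⌊155/13⌋ + ⌊155/26⌋ = 72.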